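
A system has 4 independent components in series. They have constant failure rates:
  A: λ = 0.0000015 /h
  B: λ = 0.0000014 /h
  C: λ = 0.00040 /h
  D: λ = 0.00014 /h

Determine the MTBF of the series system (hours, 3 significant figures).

1840

Series of exponential components: λ_sys = Σ λ_i
λ_sys = 0.0000015 + 0.0000014 + 0.00040 + 0.00014 = 5.4290e-04 /h
MTBF = 1 / λ_sys = 1840 h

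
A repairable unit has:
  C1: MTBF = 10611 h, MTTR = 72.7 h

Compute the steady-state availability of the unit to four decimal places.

A(C1) = MTBF/(MTBF+MTTR) = 10611/(10611+72.7) = 0.9932

0.9932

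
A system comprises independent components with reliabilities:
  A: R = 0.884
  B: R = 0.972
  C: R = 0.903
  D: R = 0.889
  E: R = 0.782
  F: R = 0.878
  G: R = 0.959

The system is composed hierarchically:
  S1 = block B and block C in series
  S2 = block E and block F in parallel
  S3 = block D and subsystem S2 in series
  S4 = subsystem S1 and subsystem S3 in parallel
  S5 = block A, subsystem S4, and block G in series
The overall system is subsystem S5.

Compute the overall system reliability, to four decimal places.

Series (B and C): 0.972000 × 0.903000 = 0.877716
Parallel (E and F): 1 − (1 − 0.782000)(1 − 0.878000) = 0.973404
Series (D and [0.973404]): 0.889000 × 0.973404 = 0.865356
Parallel ([0.877716] and [0.865356]): 1 − (1 − 0.877716)(1 − 0.865356) = 0.983535
Series (A, [0.983535], and G): 0.884000 × 0.983535 × 0.959000 = 0.8338

0.8338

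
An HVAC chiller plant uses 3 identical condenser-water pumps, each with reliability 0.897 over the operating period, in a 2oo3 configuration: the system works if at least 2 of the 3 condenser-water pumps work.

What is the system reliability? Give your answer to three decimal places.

0.970

R = Σ_{i=2}^{3} C(3,i) p^i (1−p)^{3−i} with p = 0.897
C(3,2)·0.897^2·0.103^1 = 0.24862
C(3,3)·0.897^3·0.103^0 = 0.72173
Sum = 0.970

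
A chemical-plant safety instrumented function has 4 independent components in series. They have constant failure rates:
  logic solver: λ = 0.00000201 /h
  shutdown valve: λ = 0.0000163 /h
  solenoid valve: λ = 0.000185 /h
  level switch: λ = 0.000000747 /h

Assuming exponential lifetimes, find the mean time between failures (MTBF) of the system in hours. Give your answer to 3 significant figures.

Series of exponential components: λ_sys = Σ λ_i
λ_sys = 0.00000201 + 0.0000163 + 0.000185 + 0.000000747 = 2.0406e-04 /h
MTBF = 1 / λ_sys = 4900 h

4900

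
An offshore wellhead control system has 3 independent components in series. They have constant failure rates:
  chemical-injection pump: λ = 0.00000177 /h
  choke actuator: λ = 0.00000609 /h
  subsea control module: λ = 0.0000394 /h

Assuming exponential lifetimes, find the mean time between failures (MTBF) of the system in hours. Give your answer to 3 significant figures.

21200

Series of exponential components: λ_sys = Σ λ_i
λ_sys = 0.00000177 + 0.00000609 + 0.0000394 = 4.7260e-05 /h
MTBF = 1 / λ_sys = 21200 h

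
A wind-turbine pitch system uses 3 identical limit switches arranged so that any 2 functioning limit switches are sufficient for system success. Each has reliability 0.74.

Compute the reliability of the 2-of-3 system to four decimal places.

0.8324

R = Σ_{i=2}^{3} C(3,i) p^i (1−p)^{3−i} with p = 0.74
C(3,2)·0.74^2·0.26^1 = 0.427128
C(3,3)·0.74^3·0.26^0 = 0.405224
Sum = 0.8324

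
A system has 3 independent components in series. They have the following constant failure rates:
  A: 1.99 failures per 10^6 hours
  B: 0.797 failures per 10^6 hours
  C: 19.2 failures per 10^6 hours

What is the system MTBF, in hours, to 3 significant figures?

45500

Series of exponential components: λ_sys = Σ λ_i
λ_sys = 0.00000199 + 0.000000797 + 0.0000192 = 2.1987e-05 /h
MTBF = 1 / λ_sys = 45500 h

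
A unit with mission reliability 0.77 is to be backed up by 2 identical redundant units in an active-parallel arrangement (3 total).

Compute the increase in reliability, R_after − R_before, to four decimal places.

R_before = 0.77
R_after = 1 − (1 − 0.77)^3 = 0.9878
ΔR = 0.9878 − 0.77 = 0.2178

0.2178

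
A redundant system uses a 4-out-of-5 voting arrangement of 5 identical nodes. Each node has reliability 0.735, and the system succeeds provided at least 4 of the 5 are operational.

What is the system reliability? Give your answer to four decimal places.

0.6012

R = Σ_{i=4}^{5} C(5,i) p^i (1−p)^{5−i} with p = 0.735
C(5,4)·0.735^4·0.265^1 = 0.386692
C(5,5)·0.735^5·0.265^0 = 0.214505
Sum = 0.6012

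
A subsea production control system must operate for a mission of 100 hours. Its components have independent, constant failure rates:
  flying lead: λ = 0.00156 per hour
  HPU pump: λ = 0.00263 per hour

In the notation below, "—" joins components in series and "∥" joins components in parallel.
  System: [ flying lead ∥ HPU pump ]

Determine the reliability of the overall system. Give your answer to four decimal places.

0.9666

R(flying lead) = exp(−0.00156 × 100) = 0.855559
R(HPU pump) = exp(−0.00263 × 100) = 0.768742
Parallel (flying lead and HPU pump): 1 − (1 − 0.855559)(1 − 0.768742) = 0.9666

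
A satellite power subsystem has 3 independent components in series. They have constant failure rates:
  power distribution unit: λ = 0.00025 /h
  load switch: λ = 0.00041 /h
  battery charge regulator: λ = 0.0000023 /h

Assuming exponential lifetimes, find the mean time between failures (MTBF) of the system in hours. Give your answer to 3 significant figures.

Series of exponential components: λ_sys = Σ λ_i
λ_sys = 0.00025 + 0.00041 + 0.0000023 = 6.6230e-04 /h
MTBF = 1 / λ_sys = 1510 h

1510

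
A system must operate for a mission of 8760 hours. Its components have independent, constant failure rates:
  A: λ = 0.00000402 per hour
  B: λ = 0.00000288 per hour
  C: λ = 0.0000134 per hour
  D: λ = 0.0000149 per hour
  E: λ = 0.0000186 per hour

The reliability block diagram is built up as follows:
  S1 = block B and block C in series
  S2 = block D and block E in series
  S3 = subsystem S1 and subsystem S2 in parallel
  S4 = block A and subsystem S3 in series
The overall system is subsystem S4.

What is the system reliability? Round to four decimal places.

0.9328

R(A) = exp(−0.00000402 × 8760) = 0.965398
R(B) = exp(−0.00000288 × 8760) = 0.975087
R(C) = exp(−0.0000134 × 8760) = 0.889244
R(D) = exp(−0.0000149 × 8760) = 0.877635
R(E) = exp(−0.0000186 × 8760) = 0.849646
Series (B and C): 0.975087 × 0.889244 = 0.867090
Series (D and E): 0.877635 × 0.849646 = 0.745679
Parallel ([0.867090] and [0.745679]): 1 − (1 − 0.867090)(1 − 0.745679) = 0.966198
Series (A and [0.966198]): 0.965398 × 0.966198 = 0.9328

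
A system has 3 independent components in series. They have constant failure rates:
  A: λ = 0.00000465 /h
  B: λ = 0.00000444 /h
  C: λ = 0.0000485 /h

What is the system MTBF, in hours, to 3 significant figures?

Series of exponential components: λ_sys = Σ λ_i
λ_sys = 0.00000465 + 0.00000444 + 0.0000485 = 5.7590e-05 /h
MTBF = 1 / λ_sys = 17400 h

17400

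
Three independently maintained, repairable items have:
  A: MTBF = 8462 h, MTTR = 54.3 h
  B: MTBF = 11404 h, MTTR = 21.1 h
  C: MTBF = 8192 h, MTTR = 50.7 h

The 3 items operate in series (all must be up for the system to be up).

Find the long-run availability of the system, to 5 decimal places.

A(A) = MTBF/(MTBF+MTTR) = 8462/(8462+54.3) = 0.993624
A(B) = MTBF/(MTBF+MTTR) = 11404/(11404+21.1) = 0.998153
A(C) = MTBF/(MTBF+MTTR) = 8192/(8192+50.7) = 0.993849
Series availability: 0.993624 × 0.998153 × 0.993849 = 0.98569

0.98569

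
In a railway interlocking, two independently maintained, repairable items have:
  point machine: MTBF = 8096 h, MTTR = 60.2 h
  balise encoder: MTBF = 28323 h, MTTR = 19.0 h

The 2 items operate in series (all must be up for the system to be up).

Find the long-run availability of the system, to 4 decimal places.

A(point machine) = MTBF/(MTBF+MTTR) = 8096/(8096+60.2) = 0.992619
A(balise encoder) = MTBF/(MTBF+MTTR) = 28323/(28323+19.0) = 0.999330
Series availability: 0.992619 × 0.999330 = 0.9920

0.9920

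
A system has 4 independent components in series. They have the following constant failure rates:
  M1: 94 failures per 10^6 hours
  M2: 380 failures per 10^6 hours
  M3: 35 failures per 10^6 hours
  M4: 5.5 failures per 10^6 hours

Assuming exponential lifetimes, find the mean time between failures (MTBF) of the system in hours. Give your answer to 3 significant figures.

1940

Series of exponential components: λ_sys = Σ λ_i
λ_sys = 0.000094 + 0.00038 + 0.000035 + 0.0000055 = 5.1450e-04 /h
MTBF = 1 / λ_sys = 1940 h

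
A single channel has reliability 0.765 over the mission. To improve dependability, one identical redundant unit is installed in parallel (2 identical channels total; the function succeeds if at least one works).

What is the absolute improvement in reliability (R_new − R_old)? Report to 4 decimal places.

R_before = 0.765
R_after = 1 − (1 − 0.765)^2 = 0.9448
ΔR = 0.9448 − 0.765 = 0.1798

0.1798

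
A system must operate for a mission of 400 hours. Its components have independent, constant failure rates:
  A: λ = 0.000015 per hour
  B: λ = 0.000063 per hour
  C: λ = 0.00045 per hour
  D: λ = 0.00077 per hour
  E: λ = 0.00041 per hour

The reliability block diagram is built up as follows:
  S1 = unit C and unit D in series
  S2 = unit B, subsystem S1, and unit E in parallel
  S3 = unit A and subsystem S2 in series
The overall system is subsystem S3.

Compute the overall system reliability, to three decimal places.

0.993

R(A) = exp(−0.000015 × 400) = 0.99402
R(B) = exp(−0.000063 × 400) = 0.97511
R(C) = exp(−0.00045 × 400) = 0.83527
R(D) = exp(−0.00077 × 400) = 0.73492
R(E) = exp(−0.00041 × 400) = 0.84874
Series (C and D): 0.83527 × 0.73492 = 0.61386
Parallel (B, [0.61386], and E): 1 − (1 − 0.97511)(1 − 0.61386)(1 − 0.84874) = 0.99855
Series (A and [0.99855]): 0.99402 × 0.99855 = 0.993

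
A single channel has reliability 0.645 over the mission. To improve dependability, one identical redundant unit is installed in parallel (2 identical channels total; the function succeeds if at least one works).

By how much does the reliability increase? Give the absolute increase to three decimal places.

0.229

R_before = 0.645
R_after = 1 − (1 − 0.645)^2 = 0.874
ΔR = 0.874 − 0.645 = 0.229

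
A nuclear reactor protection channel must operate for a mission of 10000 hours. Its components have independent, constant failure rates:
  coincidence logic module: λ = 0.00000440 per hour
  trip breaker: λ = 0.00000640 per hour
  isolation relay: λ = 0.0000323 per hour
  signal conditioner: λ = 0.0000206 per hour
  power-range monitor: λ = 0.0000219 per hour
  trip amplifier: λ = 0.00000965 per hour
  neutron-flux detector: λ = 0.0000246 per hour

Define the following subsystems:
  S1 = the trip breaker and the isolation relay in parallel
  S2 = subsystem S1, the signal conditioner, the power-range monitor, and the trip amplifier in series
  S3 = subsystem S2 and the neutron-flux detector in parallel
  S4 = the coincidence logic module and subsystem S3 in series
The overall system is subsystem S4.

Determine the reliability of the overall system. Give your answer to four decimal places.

R(coincidence logic module) = exp(−0.00000440 × 10000) = 0.956954
R(trip breaker) = exp(−0.00000640 × 10000) = 0.938005
R(isolation relay) = exp(−0.0000323 × 10000) = 0.723974
R(signal conditioner) = exp(−0.0000206 × 10000) = 0.813833
R(power-range monitor) = exp(−0.0000219 × 10000) = 0.803322
R(trip amplifier) = exp(−0.00000965 × 10000) = 0.908010
R(neutron-flux detector) = exp(−0.0000246 × 10000) = 0.781922
Parallel (trip breaker and isolation relay): 1 − (1 − 0.938005)(1 − 0.723974) = 0.982888
Series ([0.982888], signal conditioner, power-range monitor, and trip amplifier): 0.982888 × 0.813833 × 0.803322 × 0.908010 = 0.583471
Parallel ([0.583471] and neutron-flux detector): 1 − (1 − 0.583471)(1 − 0.781922) = 0.909164
Series (coincidence logic module and [0.909164]): 0.956954 × 0.909164 = 0.8700

0.8700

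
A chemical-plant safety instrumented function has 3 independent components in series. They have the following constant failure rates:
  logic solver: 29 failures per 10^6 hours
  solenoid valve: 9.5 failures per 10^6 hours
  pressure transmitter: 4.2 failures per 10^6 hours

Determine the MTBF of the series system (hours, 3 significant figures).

23400

Series of exponential components: λ_sys = Σ λ_i
λ_sys = 0.000029 + 0.0000095 + 0.0000042 = 4.2700e-05 /h
MTBF = 1 / λ_sys = 23400 h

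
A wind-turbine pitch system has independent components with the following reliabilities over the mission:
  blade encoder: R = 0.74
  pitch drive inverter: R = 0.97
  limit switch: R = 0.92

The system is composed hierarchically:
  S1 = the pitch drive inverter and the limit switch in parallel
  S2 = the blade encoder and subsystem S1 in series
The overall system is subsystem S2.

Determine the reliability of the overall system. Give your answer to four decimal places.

0.7382

Parallel (pitch drive inverter and limit switch): 1 − (1 − 0.970000)(1 − 0.920000) = 0.997600
Series (blade encoder and [0.997600]): 0.740000 × 0.997600 = 0.7382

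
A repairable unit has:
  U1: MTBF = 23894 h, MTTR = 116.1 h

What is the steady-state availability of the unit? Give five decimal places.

A(U1) = MTBF/(MTBF+MTTR) = 23894/(23894+116.1) = 0.99516

0.99516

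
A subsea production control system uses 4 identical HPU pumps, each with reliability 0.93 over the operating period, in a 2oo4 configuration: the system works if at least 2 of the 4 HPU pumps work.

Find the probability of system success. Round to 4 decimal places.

0.9987

R = Σ_{i=2}^{4} C(4,i) p^i (1−p)^{4−i} with p = 0.93
C(4,2)·0.93^2·0.07^2 = 0.025428
C(4,3)·0.93^3·0.07^1 = 0.225220
C(4,4)·0.93^4·0.07^0 = 0.748052
Sum = 0.9987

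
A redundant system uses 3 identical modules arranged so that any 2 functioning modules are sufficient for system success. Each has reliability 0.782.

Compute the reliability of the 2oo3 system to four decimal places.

0.8781

R = Σ_{i=2}^{3} C(3,i) p^i (1−p)^{3−i} with p = 0.782
C(3,2)·0.782^2·0.218^1 = 0.399937
C(3,3)·0.782^3·0.218^0 = 0.478212
Sum = 0.8781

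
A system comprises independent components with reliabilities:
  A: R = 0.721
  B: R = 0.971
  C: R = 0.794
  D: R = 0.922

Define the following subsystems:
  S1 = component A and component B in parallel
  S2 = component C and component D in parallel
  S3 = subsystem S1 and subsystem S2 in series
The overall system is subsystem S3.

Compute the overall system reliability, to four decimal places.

0.9760

Parallel (A and B): 1 − (1 − 0.721000)(1 − 0.971000) = 0.991909
Parallel (C and D): 1 − (1 − 0.794000)(1 − 0.922000) = 0.983932
Series ([0.991909] and [0.983932]): 0.991909 × 0.983932 = 0.9760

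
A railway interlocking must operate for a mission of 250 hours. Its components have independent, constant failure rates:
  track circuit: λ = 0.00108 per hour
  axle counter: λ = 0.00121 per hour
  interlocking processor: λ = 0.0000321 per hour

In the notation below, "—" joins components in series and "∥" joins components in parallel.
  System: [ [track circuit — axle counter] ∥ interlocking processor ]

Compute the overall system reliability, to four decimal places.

0.9965

R(track circuit) = exp(−0.00108 × 250) = 0.763379
R(axle counter) = exp(−0.00121 × 250) = 0.738968
R(interlocking processor) = exp(−0.0000321 × 250) = 0.992007
Series (track circuit and axle counter): 0.763379 × 0.738968 = 0.564113
Parallel ([0.564113] and interlocking processor): 1 − (1 − 0.564113)(1 − 0.992007) = 0.9965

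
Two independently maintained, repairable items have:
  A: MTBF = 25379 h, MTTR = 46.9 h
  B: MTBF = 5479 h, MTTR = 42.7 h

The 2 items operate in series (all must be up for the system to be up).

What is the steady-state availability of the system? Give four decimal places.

0.9904

A(A) = MTBF/(MTBF+MTTR) = 25379/(25379+46.9) = 0.998155
A(B) = MTBF/(MTBF+MTTR) = 5479/(5479+42.7) = 0.992267
Series availability: 0.998155 × 0.992267 = 0.9904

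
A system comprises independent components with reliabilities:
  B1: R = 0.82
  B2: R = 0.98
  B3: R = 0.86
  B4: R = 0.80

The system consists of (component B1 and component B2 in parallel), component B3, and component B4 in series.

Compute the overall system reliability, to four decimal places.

Parallel (B1 and B2): 1 − (1 − 0.820000)(1 − 0.980000) = 0.996400
Series ([0.996400], B3, and B4): 0.996400 × 0.860000 × 0.800000 = 0.6855

0.6855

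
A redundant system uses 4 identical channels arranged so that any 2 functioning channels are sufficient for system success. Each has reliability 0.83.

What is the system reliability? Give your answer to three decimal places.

0.983

R = Σ_{i=2}^{4} C(4,i) p^i (1−p)^{4−i} with p = 0.83
C(4,2)·0.83^2·0.17^2 = 0.11946
C(4,3)·0.83^3·0.17^1 = 0.38882
C(4,4)·0.83^4·0.17^0 = 0.47458
Sum = 0.983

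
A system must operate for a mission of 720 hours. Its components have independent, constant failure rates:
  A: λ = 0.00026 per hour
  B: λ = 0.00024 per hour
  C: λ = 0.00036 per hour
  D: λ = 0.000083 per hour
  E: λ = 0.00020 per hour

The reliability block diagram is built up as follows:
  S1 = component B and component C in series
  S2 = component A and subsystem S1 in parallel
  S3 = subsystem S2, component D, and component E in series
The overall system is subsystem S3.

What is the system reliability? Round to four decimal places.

R(A) = exp(−0.00026 × 720) = 0.829278
R(B) = exp(−0.00024 × 720) = 0.841306
R(C) = exp(−0.00036 × 720) = 0.771669
R(D) = exp(−0.000083 × 720) = 0.941991
R(E) = exp(−0.00020 × 720) = 0.865888
Series (B and C): 0.841306 × 0.771669 = 0.649210
Parallel (A and [0.649210]): 1 − (1 − 0.829278)(1 − 0.649210) = 0.940112
Series ([0.940112], D, and E): 0.940112 × 0.941991 × 0.865888 = 0.7668

0.7668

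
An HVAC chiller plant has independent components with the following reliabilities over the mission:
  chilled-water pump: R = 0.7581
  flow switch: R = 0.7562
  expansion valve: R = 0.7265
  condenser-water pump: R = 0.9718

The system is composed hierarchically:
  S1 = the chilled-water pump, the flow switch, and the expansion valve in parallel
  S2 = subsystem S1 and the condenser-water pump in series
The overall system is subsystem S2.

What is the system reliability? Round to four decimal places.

0.9561

Parallel (chilled-water pump, flow switch, and expansion valve): 1 − (1 − 0.758100)(1 − 0.756200)(1 − 0.726500) = 0.983870
Series ([0.983870] and condenser-water pump): 0.983870 × 0.971800 = 0.9561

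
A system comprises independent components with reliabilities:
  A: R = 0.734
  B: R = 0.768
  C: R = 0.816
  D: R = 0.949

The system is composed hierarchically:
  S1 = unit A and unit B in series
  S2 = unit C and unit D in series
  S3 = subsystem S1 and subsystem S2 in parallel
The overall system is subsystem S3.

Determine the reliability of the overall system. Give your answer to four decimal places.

0.9016

Series (A and B): 0.734000 × 0.768000 = 0.563712
Series (C and D): 0.816000 × 0.949000 = 0.774384
Parallel ([0.563712] and [0.774384]): 1 − (1 − 0.563712)(1 − 0.774384) = 0.9016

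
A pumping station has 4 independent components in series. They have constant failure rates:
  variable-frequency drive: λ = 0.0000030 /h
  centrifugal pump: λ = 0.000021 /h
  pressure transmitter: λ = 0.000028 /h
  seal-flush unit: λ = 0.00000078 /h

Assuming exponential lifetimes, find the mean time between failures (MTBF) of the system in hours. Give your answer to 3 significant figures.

18900

Series of exponential components: λ_sys = Σ λ_i
λ_sys = 0.0000030 + 0.000021 + 0.000028 + 0.00000078 = 5.2780e-05 /h
MTBF = 1 / λ_sys = 18900 h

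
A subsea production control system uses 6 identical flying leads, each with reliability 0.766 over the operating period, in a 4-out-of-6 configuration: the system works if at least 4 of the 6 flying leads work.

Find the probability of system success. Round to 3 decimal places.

0.855

R = Σ_{i=4}^{6} C(6,i) p^i (1−p)^{6−i} with p = 0.766
C(6,4)·0.766^4·0.234^2 = 0.28277
C(6,5)·0.766^5·0.234^1 = 0.37026
C(6,6)·0.766^6·0.234^0 = 0.20201
Sum = 0.855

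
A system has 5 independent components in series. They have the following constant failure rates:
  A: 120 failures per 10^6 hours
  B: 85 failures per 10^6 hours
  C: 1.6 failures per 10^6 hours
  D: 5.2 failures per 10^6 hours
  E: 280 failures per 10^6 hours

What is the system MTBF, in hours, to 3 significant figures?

2030

Series of exponential components: λ_sys = Σ λ_i
λ_sys = 0.00012 + 0.000085 + 0.0000016 + 0.0000052 + 0.00028 = 4.9180e-04 /h
MTBF = 1 / λ_sys = 2030 h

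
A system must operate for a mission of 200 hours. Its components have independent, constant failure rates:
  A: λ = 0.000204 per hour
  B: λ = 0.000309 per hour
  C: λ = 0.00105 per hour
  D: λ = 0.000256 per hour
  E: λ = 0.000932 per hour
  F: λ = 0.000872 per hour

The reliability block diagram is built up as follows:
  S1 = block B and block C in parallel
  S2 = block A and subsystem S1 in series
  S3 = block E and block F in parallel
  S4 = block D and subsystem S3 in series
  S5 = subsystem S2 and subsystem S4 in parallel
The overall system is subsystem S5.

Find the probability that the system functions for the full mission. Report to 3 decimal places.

0.996

R(A) = exp(−0.000204 × 200) = 0.96002
R(B) = exp(−0.000309 × 200) = 0.94007
R(C) = exp(−0.00105 × 200) = 0.81058
R(D) = exp(−0.000256 × 200) = 0.95009
R(E) = exp(−0.000932 × 200) = 0.82994
R(F) = exp(−0.000872 × 200) = 0.83996
Parallel (B and C): 1 − (1 − 0.94007)(1 − 0.81058) = 0.98865
Series (A and [0.98865]): 0.96002 × 0.98865 = 0.94912
Parallel (E and F): 1 − (1 − 0.82994)(1 − 0.83996) = 0.97278
Series (D and [0.97278]): 0.95009 × 0.97278 = 0.92423
Parallel ([0.94912] and [0.92423]): 1 − (1 − 0.94912)(1 − 0.92423) = 0.996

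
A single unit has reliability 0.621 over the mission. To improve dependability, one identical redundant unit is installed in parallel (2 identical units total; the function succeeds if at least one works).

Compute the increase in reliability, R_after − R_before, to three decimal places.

0.235

R_before = 0.621
R_after = 1 − (1 − 0.621)^2 = 0.856
ΔR = 0.856 − 0.621 = 0.235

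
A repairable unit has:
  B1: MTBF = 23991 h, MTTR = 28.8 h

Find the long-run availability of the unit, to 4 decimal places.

A(B1) = MTBF/(MTBF+MTTR) = 23991/(23991+28.8) = 0.9988

0.9988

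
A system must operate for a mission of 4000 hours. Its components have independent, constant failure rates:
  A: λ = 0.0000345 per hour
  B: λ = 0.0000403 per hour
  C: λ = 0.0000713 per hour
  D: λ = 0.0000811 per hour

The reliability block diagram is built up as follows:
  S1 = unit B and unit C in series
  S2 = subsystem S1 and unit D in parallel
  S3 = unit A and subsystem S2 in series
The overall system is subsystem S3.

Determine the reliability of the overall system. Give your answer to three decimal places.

0.784

R(A) = exp(−0.0000345 × 4000) = 0.87110
R(B) = exp(−0.0000403 × 4000) = 0.85112
R(C) = exp(−0.0000713 × 4000) = 0.75186
R(D) = exp(−0.0000811 × 4000) = 0.72296
Series (B and C): 0.85112 × 0.75186 = 0.63992
Parallel ([0.63992] and D): 1 − (1 − 0.63992)(1 − 0.72296) = 0.90024
Series (A and [0.90024]): 0.87110 × 0.90024 = 0.784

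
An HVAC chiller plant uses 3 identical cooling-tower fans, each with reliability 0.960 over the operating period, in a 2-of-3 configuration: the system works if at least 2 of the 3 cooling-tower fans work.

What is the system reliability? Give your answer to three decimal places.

0.995

R = Σ_{i=2}^{3} C(3,i) p^i (1−p)^{3−i} with p = 0.960
C(3,2)·0.960^2·0.040^1 = 0.11059
C(3,3)·0.960^3·0.040^0 = 0.88474
Sum = 0.995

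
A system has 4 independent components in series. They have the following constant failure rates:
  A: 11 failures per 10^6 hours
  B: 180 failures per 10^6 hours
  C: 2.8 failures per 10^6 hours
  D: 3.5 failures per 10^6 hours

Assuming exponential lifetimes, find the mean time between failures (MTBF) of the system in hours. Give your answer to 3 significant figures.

5070

Series of exponential components: λ_sys = Σ λ_i
λ_sys = 0.000011 + 0.00018 + 0.0000028 + 0.0000035 = 1.9730e-04 /h
MTBF = 1 / λ_sys = 5070 h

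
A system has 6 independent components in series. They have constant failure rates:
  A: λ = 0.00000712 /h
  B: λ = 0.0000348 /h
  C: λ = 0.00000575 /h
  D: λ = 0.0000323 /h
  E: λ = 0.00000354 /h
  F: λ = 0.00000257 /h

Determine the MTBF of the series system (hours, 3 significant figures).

11600

Series of exponential components: λ_sys = Σ λ_i
λ_sys = 0.00000712 + 0.0000348 + 0.00000575 + 0.0000323 + 0.00000354 + 0.00000257 = 8.6080e-05 /h
MTBF = 1 / λ_sys = 11600 h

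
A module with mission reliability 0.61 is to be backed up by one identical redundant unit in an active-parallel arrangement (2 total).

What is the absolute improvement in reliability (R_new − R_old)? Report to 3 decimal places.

0.238

R_before = 0.61
R_after = 1 − (1 − 0.61)^2 = 0.848
ΔR = 0.848 − 0.61 = 0.238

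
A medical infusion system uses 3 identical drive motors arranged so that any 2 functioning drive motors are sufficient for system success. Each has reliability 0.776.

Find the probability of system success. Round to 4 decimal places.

0.8720

R = Σ_{i=2}^{3} C(3,i) p^i (1−p)^{3−i} with p = 0.776
C(3,2)·0.776^2·0.224^1 = 0.404662
C(3,3)·0.776^3·0.224^0 = 0.467289
Sum = 0.8720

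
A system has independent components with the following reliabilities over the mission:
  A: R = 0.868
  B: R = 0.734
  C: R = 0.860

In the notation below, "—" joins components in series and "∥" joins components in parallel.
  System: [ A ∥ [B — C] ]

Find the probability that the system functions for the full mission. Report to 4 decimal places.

0.9513

Series (B and C): 0.734000 × 0.860000 = 0.631240
Parallel (A and [0.631240]): 1 − (1 − 0.868000)(1 − 0.631240) = 0.9513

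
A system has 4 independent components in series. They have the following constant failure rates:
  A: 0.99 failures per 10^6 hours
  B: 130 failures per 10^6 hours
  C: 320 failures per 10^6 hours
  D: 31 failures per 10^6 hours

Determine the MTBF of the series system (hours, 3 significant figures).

Series of exponential components: λ_sys = Σ λ_i
λ_sys = 0.00000099 + 0.00013 + 0.00032 + 0.000031 = 4.8199e-04 /h
MTBF = 1 / λ_sys = 2070 h

2070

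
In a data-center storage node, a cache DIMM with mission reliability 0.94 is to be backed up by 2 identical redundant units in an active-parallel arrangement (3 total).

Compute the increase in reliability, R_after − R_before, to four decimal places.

0.0598

R_before = 0.94
R_after = 1 − (1 − 0.94)^3 = 0.9998
ΔR = 0.9998 − 0.94 = 0.0598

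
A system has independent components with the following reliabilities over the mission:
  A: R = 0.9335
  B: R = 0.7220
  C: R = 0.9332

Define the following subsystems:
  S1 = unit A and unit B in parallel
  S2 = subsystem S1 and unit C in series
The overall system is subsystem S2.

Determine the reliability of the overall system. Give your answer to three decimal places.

Parallel (A and B): 1 − (1 − 0.93350)(1 − 0.72200) = 0.98151
Series ([0.98151] and C): 0.98151 × 0.93320 = 0.916

0.916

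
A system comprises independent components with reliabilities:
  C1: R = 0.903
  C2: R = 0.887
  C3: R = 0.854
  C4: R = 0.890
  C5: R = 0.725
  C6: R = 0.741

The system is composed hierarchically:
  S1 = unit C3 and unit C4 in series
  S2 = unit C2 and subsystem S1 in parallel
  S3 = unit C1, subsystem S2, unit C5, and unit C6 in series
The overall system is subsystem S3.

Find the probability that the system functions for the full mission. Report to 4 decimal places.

Series (C3 and C4): 0.854000 × 0.890000 = 0.760060
Parallel (C2 and [0.760060]): 1 − (1 − 0.887000)(1 − 0.760060) = 0.972887
Series (C1, [0.972887], C5, and C6): 0.903000 × 0.972887 × 0.725000 × 0.741000 = 0.4720

0.4720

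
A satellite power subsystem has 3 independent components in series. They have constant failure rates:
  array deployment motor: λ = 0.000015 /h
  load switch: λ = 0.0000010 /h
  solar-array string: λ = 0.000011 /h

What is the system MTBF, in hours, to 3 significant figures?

37000

Series of exponential components: λ_sys = Σ λ_i
λ_sys = 0.000015 + 0.0000010 + 0.000011 = 2.7000e-05 /h
MTBF = 1 / λ_sys = 37000 h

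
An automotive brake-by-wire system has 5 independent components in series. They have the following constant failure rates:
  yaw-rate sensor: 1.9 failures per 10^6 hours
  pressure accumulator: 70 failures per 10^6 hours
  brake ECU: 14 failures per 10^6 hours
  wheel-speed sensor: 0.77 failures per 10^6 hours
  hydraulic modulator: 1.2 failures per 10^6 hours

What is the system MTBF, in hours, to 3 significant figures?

Series of exponential components: λ_sys = Σ λ_i
λ_sys = 0.0000019 + 0.000070 + 0.000014 + 0.00000077 + 0.0000012 = 8.7870e-05 /h
MTBF = 1 / λ_sys = 11400 h

11400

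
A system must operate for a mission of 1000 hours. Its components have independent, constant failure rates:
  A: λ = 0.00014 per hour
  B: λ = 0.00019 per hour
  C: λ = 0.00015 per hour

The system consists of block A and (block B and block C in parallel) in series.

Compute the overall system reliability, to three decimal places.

0.848

R(A) = exp(−0.00014 × 1000) = 0.86936
R(B) = exp(−0.00019 × 1000) = 0.82696
R(C) = exp(−0.00015 × 1000) = 0.86071
Parallel (B and C): 1 − (1 − 0.82696)(1 − 0.86071) = 0.97590
Series (A and [0.97590]): 0.86936 × 0.97590 = 0.848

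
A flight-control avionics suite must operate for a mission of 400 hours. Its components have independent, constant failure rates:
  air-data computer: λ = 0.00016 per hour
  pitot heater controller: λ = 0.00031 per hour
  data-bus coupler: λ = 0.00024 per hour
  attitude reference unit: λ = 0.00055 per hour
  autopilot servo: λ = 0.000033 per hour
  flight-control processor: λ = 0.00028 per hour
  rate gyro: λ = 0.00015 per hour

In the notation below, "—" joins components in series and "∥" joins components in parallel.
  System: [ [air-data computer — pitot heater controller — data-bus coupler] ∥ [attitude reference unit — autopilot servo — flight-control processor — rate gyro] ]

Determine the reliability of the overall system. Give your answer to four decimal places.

R(air-data computer) = exp(−0.00016 × 400) = 0.938005
R(pitot heater controller) = exp(−0.00031 × 400) = 0.883380
R(data-bus coupler) = exp(−0.00024 × 400) = 0.908464
R(attitude reference unit) = exp(−0.00055 × 400) = 0.802519
R(autopilot servo) = exp(−0.000033 × 400) = 0.986887
R(flight-control processor) = exp(−0.00028 × 400) = 0.894044
R(rate gyro) = exp(−0.00015 × 400) = 0.941765
Series (air-data computer, pitot heater controller, and data-bus coupler): 0.938005 × 0.883380 × 0.908464 = 0.752767
Series (attitude reference unit, autopilot servo, flight-control processor, and rate gyro): 0.802519 × 0.986887 × 0.894044 × 0.941765 = 0.666844
Parallel ([0.752767] and [0.666844]): 1 − (1 − 0.752767)(1 − 0.666844) = 0.9176

0.9176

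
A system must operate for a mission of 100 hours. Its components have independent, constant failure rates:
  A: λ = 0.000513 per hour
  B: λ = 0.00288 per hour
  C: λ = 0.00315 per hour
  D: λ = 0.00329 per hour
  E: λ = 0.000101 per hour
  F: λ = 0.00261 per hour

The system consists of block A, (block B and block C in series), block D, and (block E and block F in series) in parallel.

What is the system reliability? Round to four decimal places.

0.9985

R(A) = exp(−0.000513 × 100) = 0.949994
R(B) = exp(−0.00288 × 100) = 0.749762
R(C) = exp(−0.00315 × 100) = 0.729789
R(D) = exp(−0.00329 × 100) = 0.719643
R(E) = exp(−0.000101 × 100) = 0.989951
R(F) = exp(−0.00261 × 100) = 0.770281
Series (B and C): 0.749762 × 0.729789 = 0.547168
Series (E and F): 0.989951 × 0.770281 = 0.762540
Parallel (A, [0.547168], D, and [0.762540]): 1 − (1 − 0.949994)(1 − 0.547168)(1 − 0.719643)(1 − 0.762540) = 0.9985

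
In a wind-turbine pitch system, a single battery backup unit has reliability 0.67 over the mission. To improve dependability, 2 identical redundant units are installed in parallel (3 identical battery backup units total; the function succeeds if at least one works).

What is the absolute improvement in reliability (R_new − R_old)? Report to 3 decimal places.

R_before = 0.67
R_after = 1 − (1 − 0.67)^3 = 0.964
ΔR = 0.964 − 0.67 = 0.294

0.294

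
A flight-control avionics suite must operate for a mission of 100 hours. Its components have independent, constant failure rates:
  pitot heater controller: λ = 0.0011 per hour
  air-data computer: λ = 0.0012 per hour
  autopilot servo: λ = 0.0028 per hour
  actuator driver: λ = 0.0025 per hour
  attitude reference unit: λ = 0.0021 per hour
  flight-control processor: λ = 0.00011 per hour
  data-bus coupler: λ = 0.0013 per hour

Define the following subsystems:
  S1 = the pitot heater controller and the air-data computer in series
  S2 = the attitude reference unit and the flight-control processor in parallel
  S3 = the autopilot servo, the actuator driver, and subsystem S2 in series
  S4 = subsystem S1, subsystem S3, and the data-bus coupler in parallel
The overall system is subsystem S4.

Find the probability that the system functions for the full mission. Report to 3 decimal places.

0.990

R(pitot heater controller) = exp(−0.0011 × 100) = 0.89583
R(air-data computer) = exp(−0.0012 × 100) = 0.88692
R(autopilot servo) = exp(−0.0028 × 100) = 0.75578
R(actuator driver) = exp(−0.0025 × 100) = 0.77880
R(attitude reference unit) = exp(−0.0021 × 100) = 0.81058
R(flight-control processor) = exp(−0.00011 × 100) = 0.98906
R(data-bus coupler) = exp(−0.0013 × 100) = 0.87810
Series (pitot heater controller and air-data computer): 0.89583 × 0.88692 = 0.79453
Parallel (attitude reference unit and flight-control processor): 1 − (1 − 0.81058)(1 − 0.98906) = 0.99793
Series (autopilot servo, actuator driver, and [0.99793]): 0.75578 × 0.77880 × 0.99793 = 0.58738
Parallel ([0.79453], [0.58738], and data-bus coupler): 1 − (1 − 0.79453)(1 − 0.58738)(1 − 0.87810) = 0.990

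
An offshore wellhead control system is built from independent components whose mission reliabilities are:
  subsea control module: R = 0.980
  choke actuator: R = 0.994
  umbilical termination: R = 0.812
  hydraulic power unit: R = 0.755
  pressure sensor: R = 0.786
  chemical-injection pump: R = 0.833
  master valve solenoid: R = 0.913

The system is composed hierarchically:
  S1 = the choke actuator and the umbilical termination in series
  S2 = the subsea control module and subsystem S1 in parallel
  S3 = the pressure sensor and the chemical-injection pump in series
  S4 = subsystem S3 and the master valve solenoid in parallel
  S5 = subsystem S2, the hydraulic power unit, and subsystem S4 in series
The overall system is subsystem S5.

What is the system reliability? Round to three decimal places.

0.729

Series (choke actuator and umbilical termination): 0.99400 × 0.81200 = 0.80713
Parallel (subsea control module and [0.80713]): 1 − (1 − 0.98000)(1 − 0.80713) = 0.99614
Series (pressure sensor and chemical-injection pump): 0.78600 × 0.83300 = 0.65474
Parallel ([0.65474] and master valve solenoid): 1 − (1 − 0.65474)(1 − 0.91300) = 0.96996
Series ([0.99614], hydraulic power unit, and [0.96996]): 0.99614 × 0.75500 × 0.96996 = 0.729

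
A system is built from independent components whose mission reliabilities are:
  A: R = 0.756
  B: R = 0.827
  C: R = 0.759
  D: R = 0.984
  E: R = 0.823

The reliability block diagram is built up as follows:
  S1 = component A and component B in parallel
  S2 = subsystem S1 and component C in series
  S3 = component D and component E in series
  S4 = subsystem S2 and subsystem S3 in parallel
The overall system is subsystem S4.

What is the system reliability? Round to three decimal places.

0.948

Parallel (A and B): 1 − (1 − 0.75600)(1 − 0.82700) = 0.95779
Series ([0.95779] and C): 0.95779 × 0.75900 = 0.72696
Series (D and E): 0.98400 × 0.82300 = 0.80983
Parallel ([0.72696] and [0.80983]): 1 − (1 − 0.72696)(1 − 0.80983) = 0.948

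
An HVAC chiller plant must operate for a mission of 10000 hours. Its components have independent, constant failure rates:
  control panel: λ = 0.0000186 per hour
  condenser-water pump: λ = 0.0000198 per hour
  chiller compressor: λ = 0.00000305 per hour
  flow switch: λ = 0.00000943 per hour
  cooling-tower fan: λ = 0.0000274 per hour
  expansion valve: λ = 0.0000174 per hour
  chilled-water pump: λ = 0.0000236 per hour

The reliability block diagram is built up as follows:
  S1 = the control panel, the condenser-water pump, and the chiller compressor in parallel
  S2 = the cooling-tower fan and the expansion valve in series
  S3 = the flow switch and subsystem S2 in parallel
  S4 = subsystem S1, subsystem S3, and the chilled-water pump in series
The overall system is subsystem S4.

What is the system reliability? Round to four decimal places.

R(control panel) = exp(−0.0000186 × 10000) = 0.830274
R(condenser-water pump) = exp(−0.0000198 × 10000) = 0.820370
R(chiller compressor) = exp(−0.00000305 × 10000) = 0.969960
R(flow switch) = exp(−0.00000943 × 10000) = 0.910010
R(cooling-tower fan) = exp(−0.0000274 × 10000) = 0.760332
R(expansion valve) = exp(−0.0000174 × 10000) = 0.840297
R(chilled-water pump) = exp(−0.0000236 × 10000) = 0.789781
Parallel (control panel, condenser-water pump, and chiller compressor): 1 − (1 − 0.830274)(1 − 0.820370)(1 − 0.969960) = 0.999084
Series (cooling-tower fan and expansion valve): 0.760332 × 0.840297 = 0.638905
Parallel (flow switch and [0.638905]): 1 − (1 − 0.910010)(1 − 0.638905) = 0.967505
Series ([0.999084], [0.967505], and chilled-water pump): 0.999084 × 0.967505 × 0.789781 = 0.7634

0.7634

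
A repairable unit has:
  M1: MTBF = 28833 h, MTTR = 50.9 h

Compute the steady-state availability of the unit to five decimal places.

A(M1) = MTBF/(MTBF+MTTR) = 28833/(28833+50.9) = 0.99824

0.99824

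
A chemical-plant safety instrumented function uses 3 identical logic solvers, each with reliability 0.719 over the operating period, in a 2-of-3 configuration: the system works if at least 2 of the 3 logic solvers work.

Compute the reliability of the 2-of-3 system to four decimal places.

R = Σ_{i=2}^{3} C(3,i) p^i (1−p)^{3−i} with p = 0.719
C(3,2)·0.719^2·0.281^1 = 0.435798
C(3,3)·0.719^3·0.281^0 = 0.371695
Sum = 0.8075

0.8075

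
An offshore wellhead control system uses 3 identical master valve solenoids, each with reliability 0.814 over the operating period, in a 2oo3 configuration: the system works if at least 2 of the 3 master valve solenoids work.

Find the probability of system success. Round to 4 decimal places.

R = Σ_{i=2}^{3} C(3,i) p^i (1−p)^{3−i} with p = 0.814
C(3,2)·0.814^2·0.186^1 = 0.369729
C(3,3)·0.814^3·0.186^0 = 0.539353
Sum = 0.9091

0.9091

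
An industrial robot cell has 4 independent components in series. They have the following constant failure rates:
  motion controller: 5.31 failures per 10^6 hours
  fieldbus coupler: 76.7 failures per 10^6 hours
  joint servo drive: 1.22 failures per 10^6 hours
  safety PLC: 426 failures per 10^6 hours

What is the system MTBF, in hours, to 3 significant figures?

Series of exponential components: λ_sys = Σ λ_i
λ_sys = 0.00000531 + 0.0000767 + 0.00000122 + 0.000426 = 5.0923e-04 /h
MTBF = 1 / λ_sys = 1960 h

1960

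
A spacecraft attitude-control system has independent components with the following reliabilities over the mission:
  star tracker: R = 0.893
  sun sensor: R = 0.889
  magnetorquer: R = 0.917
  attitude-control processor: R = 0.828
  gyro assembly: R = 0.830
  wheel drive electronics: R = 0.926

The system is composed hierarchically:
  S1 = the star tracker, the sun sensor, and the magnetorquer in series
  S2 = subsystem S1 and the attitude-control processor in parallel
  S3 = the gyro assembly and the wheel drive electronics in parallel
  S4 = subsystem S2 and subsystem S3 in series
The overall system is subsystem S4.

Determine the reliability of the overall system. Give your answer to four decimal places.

0.9412

Series (star tracker, sun sensor, and magnetorquer): 0.893000 × 0.889000 × 0.917000 = 0.727985
Parallel ([0.727985] and attitude-control processor): 1 − (1 − 0.727985)(1 − 0.828000) = 0.953213
Parallel (gyro assembly and wheel drive electronics): 1 − (1 − 0.830000)(1 − 0.926000) = 0.987420
Series ([0.953213] and [0.987420]): 0.953213 × 0.987420 = 0.9412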